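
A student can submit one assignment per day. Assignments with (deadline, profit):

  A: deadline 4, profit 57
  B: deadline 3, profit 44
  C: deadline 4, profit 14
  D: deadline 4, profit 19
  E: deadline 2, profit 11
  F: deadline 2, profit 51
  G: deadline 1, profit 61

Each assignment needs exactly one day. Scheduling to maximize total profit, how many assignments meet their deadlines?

Sort by profit descending; place each in the latest free slot ≤ its deadline.
Profit order: G=61 A=57 F=51 B=44 D=19 C=14 E=11
Assign: G→slot 1, A→slot 4, F→slot 2, B→slot 3, D skipped, C skipped, E skipped.
Slots: [1:G] [2:F] [3:B] [4:A]
4 of 7 scheduled.

4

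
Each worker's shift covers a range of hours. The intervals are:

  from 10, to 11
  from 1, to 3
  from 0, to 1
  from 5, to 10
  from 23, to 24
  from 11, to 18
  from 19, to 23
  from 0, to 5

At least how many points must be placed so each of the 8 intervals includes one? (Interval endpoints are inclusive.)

By right end: [0,1]  [1,3]  [0,5]  [5,10]  [10,11]  [11,18]  [19,23]  [23,24]
[0,1] uncovered → point at 1; [5,10] uncovered → point at 10; [11,18] uncovered → point at 18; [19,23] uncovered → point at 23.
Points: 1, 10, 18, 23 (4 total).

4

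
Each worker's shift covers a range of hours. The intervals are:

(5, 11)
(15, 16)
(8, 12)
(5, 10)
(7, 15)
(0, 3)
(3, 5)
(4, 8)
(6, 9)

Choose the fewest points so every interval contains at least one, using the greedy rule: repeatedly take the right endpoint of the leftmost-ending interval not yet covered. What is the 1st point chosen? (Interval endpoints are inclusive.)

Sorted: [0,3] [3,5] [4,8] [6,9] [5,10] [5,11] [8,12] [7,15] [15,16]
{[0,3],[3,5]} hit by 3; {[4,8],[6,9],[5,10],[5,11],[8,12],[7,15]} hit by 8; {[15,16]} hit by 16.
Points: 3, 8, 16 (3 total).

3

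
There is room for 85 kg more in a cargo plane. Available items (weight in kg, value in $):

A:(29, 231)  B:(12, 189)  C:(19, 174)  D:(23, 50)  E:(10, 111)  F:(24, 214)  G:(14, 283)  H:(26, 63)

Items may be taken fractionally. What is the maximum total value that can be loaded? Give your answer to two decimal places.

Greedy by value/weight ratio, highest first.
Order: G (283/14=20.21) > B (189/12=15.75) > E (111/10=11.10) > C (174/19=9.16) > F (214/24=8.92) > A (231/29=7.97) > H (63/26=2.42) > D (50/23=2.17)
Fill: take G (14 @ 283) → take B (12 @ 189) → take E (10 @ 111) → take C (19 @ 174) → take F (24 @ 214) → take 6/29 of A → 47.79; 85/85 used.
Total value = 1018.79

1018.79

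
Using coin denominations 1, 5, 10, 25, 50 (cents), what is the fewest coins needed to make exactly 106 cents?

4

Greedy: take as many of the largest coin as possible, then repeat with the remainder.
106 − 2×50→6 − 1×5→1 − 1×1→0
Total coins = 2 + 1 + 1 = 4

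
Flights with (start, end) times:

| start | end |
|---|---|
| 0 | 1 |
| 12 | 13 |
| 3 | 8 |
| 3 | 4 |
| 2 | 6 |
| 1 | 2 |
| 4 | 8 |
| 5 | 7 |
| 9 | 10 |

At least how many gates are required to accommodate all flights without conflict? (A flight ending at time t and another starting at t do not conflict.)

4

The answer is the maximum number of intervals overlapping at any instant.
starts: [0, 1, 2, 3, 3, 4, 5, 9, 12]
ends:   [1, 2, 4, 6, 7, 8, 8, 10, 13]
s0→1 e1→0 s1→1 e2→0 s2→1 s3→2 s3→3 e4→2 s4→3 s5→4  — peak 4.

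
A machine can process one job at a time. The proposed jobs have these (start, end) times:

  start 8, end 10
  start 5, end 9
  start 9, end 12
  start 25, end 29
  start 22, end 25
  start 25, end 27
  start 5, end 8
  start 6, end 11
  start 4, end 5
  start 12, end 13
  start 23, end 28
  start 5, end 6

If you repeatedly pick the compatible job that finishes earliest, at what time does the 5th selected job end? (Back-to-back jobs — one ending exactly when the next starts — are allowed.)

25

Sorted by end: (4,5)  (5,6)  (5,8)  (5,9)  (8,10)  (6,11)  (9,12)  (12,13)  (22,25)  (25,27)  (23,28)  (25,29)
take (4,5); take (5,6); take (8,10); take (12,13); take (22,25); take (25,27); skip (23,28).
Selected: (4,5) (5,6) (8,10) (12,13) (22,25) (25,27)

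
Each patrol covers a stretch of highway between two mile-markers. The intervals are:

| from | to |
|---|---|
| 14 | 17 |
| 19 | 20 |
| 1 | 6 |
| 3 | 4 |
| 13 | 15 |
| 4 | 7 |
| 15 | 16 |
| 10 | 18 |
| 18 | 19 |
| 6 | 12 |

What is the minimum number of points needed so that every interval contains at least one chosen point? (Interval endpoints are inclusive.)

4

Sort by right endpoint; whenever an interval is uncovered, place a point at its right end.
By right end: [3,4]  [1,6]  [4,7]  [6,12]  [13,15]  [15,16]  [14,17]  [10,18]  [18,19]  [19,20]
[3,4] uncovered → point at 4; [6,12] uncovered → point at 12; [13,15] uncovered → point at 15; [18,19] uncovered → point at 19.
Points: 4, 12, 15, 19 (4 total).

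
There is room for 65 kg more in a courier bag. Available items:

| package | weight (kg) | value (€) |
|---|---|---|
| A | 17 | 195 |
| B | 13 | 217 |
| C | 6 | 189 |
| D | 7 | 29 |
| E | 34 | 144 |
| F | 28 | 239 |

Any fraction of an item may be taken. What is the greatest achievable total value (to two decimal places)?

844.24

Greedy by value/weight ratio, highest first.
Ratios (sorted): C 31.50, B 16.69, A 11.47, F 8.54, E 4.24, D 4.14
take C (6 @ 189); take B (13 @ 217); take A (17 @ 195); take F (28 @ 239); take 1/34 of E → 4.24. Capacity used 65/65.
Total value = 844.24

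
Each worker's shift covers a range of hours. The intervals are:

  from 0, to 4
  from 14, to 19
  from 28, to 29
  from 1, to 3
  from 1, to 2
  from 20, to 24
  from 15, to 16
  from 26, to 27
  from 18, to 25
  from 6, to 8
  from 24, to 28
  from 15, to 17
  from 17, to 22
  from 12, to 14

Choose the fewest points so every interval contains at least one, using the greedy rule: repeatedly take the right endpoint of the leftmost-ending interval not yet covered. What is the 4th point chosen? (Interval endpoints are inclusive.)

Sort by right endpoint; whenever an interval is uncovered, place a point at its right end.
By right end: [1,2]  [1,3]  [0,4]  [6,8]  [12,14]  [15,16]  [15,17]  [14,19]  [17,22]  [20,24]  [18,25]  [26,27]  [24,28]  [28,29]
[1,2] uncovered → point at 2; [6,8] uncovered → point at 8; [12,14] uncovered → point at 14; [15,16] uncovered → point at 16; [17,22] uncovered → point at 22; [26,27] uncovered → point at 27; [28,29] uncovered → point at 29.
Points: 2, 8, 14, 16, 22, 27, 29 (7 total).

16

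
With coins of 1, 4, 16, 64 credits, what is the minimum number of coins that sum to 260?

Greedy: take as many of the largest coin as possible, then repeat with the remainder.
260 − 4×64→4 − 1×4→0
Total coins = 4 + 1 = 5

5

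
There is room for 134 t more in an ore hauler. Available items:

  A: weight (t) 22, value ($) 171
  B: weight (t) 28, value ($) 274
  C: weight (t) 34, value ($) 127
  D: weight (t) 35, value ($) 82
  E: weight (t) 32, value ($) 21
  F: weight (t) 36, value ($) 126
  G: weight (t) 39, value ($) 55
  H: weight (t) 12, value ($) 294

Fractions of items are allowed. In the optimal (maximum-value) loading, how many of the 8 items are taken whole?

5

Sort by value per unit weight and fill in that order.
Order: H (294/12=24.50) > B (274/28=9.79) > A (171/22=7.77) > C (127/34=3.74) > F (126/36=3.50) > D (82/35=2.34) > G (55/39=1.41) > E (21/32=0.66)
Fill: take H (12 @ 294) → take B (28 @ 274) → take A (22 @ 171) → take C (34 @ 127) → take F (36 @ 126) → take 2/35 of D → 4.69; 134/134 used.
5 item(s) taken whole; one partial (take 2/35 of D).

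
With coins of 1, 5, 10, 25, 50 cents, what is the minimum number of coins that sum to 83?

6

Greedy: take as many of the largest coin as possible, then repeat with the remainder.
83 − 1×50→33 − 1×25→8 − 1×5→3 − 3×1→0
Total coins = 1 + 1 + 1 + 3 = 6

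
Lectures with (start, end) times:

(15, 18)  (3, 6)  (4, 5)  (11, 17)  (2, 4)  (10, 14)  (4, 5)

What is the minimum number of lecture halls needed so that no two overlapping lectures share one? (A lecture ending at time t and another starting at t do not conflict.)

3

The answer is the maximum number of intervals overlapping at any instant.
Events (time:±→running): 2:+→1 3:+→2 4:-→1 4:+→2 4:+→3 … peak 3.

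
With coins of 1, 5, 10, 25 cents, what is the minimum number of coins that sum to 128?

128 = 5×25 + 3×1
Total coins = 5 + 3 = 8

8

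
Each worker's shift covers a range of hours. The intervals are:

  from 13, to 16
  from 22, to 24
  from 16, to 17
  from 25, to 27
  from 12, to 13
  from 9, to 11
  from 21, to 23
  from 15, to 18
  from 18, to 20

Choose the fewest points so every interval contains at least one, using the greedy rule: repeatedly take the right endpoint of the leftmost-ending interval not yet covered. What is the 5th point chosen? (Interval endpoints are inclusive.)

Process intervals by earliest right end; each time one isn't hit yet, stab at its right endpoint.
By right end: [9,11]  [12,13]  [13,16]  [16,17]  [15,18]  [18,20]  [21,23]  [22,24]  [25,27]
[9,11] uncovered → point at 11; [12,13] uncovered → point at 13; [16,17] uncovered → point at 17; [18,20] uncovered → point at 20; [21,23] uncovered → point at 23; [25,27] uncovered → point at 27.
Points: 11, 13, 17, 20, 23, 27 (6 total).

23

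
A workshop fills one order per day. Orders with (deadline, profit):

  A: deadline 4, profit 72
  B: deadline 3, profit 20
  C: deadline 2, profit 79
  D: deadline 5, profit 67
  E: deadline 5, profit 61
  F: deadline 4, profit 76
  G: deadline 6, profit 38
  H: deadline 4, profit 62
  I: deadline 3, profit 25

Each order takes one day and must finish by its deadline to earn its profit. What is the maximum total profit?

394

Sort by profit descending; place each in the latest free slot ≤ its deadline.
Profit order: C=79 F=76 A=72 D=67 H=62 E=61 G=38 I=25 B=20
Assign: C→slot 2, F→slot 4, A→slot 3, D→slot 5, H→slot 1, E skipped, G→slot 6, I skipped, B skipped.
Slots: [1:H] [2:C] [3:A] [4:F] [5:D] [6:G]
Profit = 62 + 79 + 72 + 76 + 67 + 38 = 394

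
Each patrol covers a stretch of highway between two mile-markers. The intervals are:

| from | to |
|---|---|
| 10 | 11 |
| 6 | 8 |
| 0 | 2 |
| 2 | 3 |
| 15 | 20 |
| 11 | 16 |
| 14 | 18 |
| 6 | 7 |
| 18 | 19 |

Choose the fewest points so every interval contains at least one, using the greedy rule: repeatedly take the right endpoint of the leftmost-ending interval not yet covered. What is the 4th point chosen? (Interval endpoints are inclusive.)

18

Sorted: [0,2] [2,3] [6,7] [6,8] [10,11] [11,16] [14,18] [18,19] [15,20]
{[0,2],[2,3]} hit by 2; {[6,7],[6,8]} hit by 7; {[10,11],[11,16]} hit by 11; {[14,18],[18,19],[15,20]} hit by 18.
Points: 2, 7, 11, 18 (4 total).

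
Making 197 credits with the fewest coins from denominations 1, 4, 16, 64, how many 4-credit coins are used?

1

Greedy: take as many of the largest coin as possible, then repeat with the remainder.
197 − 3×64→5 − 1×4→1 − 1×1→0
Count of 4: 1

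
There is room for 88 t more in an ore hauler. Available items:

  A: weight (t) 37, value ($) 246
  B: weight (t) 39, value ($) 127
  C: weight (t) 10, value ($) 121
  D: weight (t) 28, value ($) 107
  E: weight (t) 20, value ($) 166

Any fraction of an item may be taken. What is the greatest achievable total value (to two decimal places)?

613.25

Greedy by value/weight ratio, highest first.
Order: C (121/10=12.10) > E (166/20=8.30) > A (246/37=6.65) > D (107/28=3.82) > B (127/39=3.26)
Fill: take C (10 @ 121) → take E (20 @ 166) → take A (37 @ 246) → take 21/28 of D → 80.25; 88/88 used.
Total value = 613.25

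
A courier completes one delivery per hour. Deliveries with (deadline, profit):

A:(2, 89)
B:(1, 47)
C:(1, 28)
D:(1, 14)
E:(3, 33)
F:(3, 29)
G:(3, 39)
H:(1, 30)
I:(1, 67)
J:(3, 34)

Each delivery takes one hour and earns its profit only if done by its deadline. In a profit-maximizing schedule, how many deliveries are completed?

Sort by profit descending; place each in the latest free slot ≤ its deadline.
Profit order: A=89 I=67 B=47 G=39 J=34 E=33 H=30 F=29 C=28 D=14
Assign: A→slot 2, I→slot 1, B skipped, G→slot 3, J skipped, E skipped, H skipped, F skipped, C skipped, D skipped.
Slots: [1:I] [2:A] [3:G]
3 of 10 scheduled.

3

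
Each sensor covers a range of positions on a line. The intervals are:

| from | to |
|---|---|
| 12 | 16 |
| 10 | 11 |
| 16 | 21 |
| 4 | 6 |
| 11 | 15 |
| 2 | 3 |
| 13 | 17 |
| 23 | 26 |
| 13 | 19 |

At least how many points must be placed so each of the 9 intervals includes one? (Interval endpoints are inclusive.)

5

Sorted: [2,3] [4,6] [10,11] [11,15] [12,16] [13,17] [13,19] [16,21] [23,26]
{[2,3]} hit by 3; {[4,6]} hit by 6; {[10,11],[11,15]} hit by 11; {[12,16],[13,17],[13,19],[16,21]} hit by 16; {[23,26]} hit by 26.
Points: 3, 6, 11, 16, 26 (5 total).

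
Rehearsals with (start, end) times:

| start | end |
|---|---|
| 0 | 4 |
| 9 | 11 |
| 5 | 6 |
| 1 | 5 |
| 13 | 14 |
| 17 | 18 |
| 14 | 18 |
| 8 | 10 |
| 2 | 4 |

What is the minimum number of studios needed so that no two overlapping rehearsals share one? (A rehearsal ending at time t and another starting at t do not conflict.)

3

The answer is the maximum number of intervals overlapping at any instant.
Events (time:±→running): 0:+→1 1:+→2 2:+→3 … peak 3.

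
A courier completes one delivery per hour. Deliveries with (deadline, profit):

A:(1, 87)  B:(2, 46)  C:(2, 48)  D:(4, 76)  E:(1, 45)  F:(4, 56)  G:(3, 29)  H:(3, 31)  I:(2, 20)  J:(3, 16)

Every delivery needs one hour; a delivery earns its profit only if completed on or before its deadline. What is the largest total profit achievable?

267

Take jobs in profit order; each goes to the latest open slot no later than its deadline.
By profit: A(d1,87), D(d4,76), F(d4,56), C(d2,48), B(d2,46), E(d1,45), H(d3,31), G(d3,29), I(d2,20), J(d3,16)
A→slot 1; D→slot 4; F→slot 3; C→slot 2; B skipped; E skipped; H skipped; G skipped; I skipped; J skipped.
Profit = 87 + 48 + 56 + 76 = 267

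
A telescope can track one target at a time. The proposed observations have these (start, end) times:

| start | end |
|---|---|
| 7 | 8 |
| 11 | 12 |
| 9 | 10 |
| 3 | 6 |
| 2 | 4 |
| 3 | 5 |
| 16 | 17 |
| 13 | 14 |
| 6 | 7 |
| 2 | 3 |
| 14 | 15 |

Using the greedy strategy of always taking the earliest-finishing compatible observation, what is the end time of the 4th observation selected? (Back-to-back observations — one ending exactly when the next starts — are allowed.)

8

Greedy by earliest finish: after sorting by end time, pick each interval compatible with the last pick.
Sorted by end: (2,3)  (2,4)  (3,5)  (3,6)  (6,7)  (7,8)  (9,10)  (11,12)  (13,14)  (14,15)  (16,17)
take (2,3); take (3,5); take (6,7); take (7,8); take (9,10); take (11,12); take (13,14); take (14,15); take (16,17).
Selected: (2,3) (3,5) (6,7) (7,8) (9,10) (11,12) (13,14) (14,15) (16,17)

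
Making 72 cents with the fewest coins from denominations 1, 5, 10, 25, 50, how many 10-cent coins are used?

72 − 1×50→22 − 2×10→2 − 2×1→0
Count of 10: 2

2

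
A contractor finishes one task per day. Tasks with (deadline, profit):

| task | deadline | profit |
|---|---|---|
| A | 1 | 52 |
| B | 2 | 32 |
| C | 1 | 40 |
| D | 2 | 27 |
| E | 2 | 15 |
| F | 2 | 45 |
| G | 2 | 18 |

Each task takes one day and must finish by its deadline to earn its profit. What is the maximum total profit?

Sort by profit descending; place each in the latest free slot ≤ its deadline.
By profit: A(d1,52), F(d2,45), C(d1,40), B(d2,32), D(d2,27), G(d2,18), E(d2,15)
A→slot 1; F→slot 2; C skipped; B skipped; D skipped; G skipped; E skipped.
Profit = 52 + 45 = 97

97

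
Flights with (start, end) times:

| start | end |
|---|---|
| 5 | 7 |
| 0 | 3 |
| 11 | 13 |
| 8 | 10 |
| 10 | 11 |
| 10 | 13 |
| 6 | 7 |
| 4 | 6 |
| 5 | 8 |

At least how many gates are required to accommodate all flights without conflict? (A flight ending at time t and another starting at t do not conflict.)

Events (time:±→running): 0:+→1 3:-→0 4:+→1 5:+→2 5:+→3 … peak 3.

3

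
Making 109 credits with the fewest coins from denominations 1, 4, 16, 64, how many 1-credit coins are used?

Use the largest denomination that fits, subtract, and repeat.
109 = 1×64 + 2×16 + 3×4 + 1×1
Count of 1: 1

1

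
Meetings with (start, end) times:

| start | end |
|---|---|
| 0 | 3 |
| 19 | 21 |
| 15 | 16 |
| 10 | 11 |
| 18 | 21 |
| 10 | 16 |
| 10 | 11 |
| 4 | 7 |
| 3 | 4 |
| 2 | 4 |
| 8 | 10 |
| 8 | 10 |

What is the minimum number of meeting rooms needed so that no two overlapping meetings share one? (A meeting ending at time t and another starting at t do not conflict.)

3

The answer is the maximum number of intervals overlapping at any instant.
Events (time:±→running): 0:+→1 2:+→2 3:-→1 3:+→2 4:-→1 4:-→0 4:+→1 7:-→0 8:+→1 8:+→2 10:-→1 10:-→0 10:+→1 10:+→2 10:+→3 … peak 3.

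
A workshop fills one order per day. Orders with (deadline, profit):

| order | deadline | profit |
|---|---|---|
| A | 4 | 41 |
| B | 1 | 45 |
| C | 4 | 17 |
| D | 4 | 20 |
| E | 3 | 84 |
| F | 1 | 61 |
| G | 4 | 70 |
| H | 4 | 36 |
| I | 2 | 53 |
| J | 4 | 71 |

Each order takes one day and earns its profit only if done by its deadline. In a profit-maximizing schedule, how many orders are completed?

Sort by profit descending; place each in the latest free slot ≤ its deadline.
By profit: E(d3,84), J(d4,71), G(d4,70), F(d1,61), I(d2,53), B(d1,45), A(d4,41), H(d4,36), D(d4,20), C(d4,17)
E→slot 3; J→slot 4; G→slot 2; F→slot 1; I skipped; B skipped; A skipped; H skipped; D skipped; C skipped.
4 of 10 scheduled.

4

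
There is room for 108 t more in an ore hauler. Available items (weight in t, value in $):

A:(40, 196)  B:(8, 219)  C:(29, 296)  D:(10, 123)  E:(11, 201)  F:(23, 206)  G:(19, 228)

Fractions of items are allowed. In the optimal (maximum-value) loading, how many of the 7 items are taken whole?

Greedy by value/weight ratio, highest first.
Order: B (219/8=27.38) > E (201/11=18.27) > D (123/10=12.30) > G (228/19=12.00) > C (296/29=10.21) > F (206/23=8.96) > A (196/40=4.90)
Fill: take B (8 @ 219) → take E (11 @ 201) → take D (10 @ 123) → take G (19 @ 228) → take C (29 @ 296) → take F (23 @ 206) → take 8/40 of A → 39.20; 108/108 used.
6 item(s) taken whole; one partial (take 8/40 of A).

6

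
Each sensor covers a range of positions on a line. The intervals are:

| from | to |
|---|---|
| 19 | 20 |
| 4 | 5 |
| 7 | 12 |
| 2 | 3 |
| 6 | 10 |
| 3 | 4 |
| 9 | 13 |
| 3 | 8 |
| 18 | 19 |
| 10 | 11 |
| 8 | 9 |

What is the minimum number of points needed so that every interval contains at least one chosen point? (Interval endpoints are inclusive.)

5

Sorted: [2,3] [3,4] [4,5] [3,8] [8,9] [6,10] [10,11] [7,12] [9,13] [18,19] [19,20]
{[2,3],[3,4]} hit by 3; {[4,5],[3,8]} hit by 5; {[8,9],[6,10]} hit by 9; {[10,11],[7,12],[9,13]} hit by 11; {[18,19],[19,20]} hit by 19.
Points: 3, 5, 9, 11, 19 (5 total).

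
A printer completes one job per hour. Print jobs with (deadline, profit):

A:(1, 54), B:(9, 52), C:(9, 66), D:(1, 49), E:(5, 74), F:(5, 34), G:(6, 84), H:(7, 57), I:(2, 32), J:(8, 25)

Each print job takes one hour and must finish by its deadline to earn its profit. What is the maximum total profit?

478

By profit: G(d6,84), E(d5,74), C(d9,66), H(d7,57), A(d1,54), B(d9,52), D(d1,49), F(d5,34), I(d2,32), J(d8,25)
G→slot 6; E→slot 5; C→slot 9; H→slot 7; A→slot 1; B→slot 8; D skipped; F→slot 4; I→slot 2; J→slot 3.
Profit = 54 + 32 + 25 + 34 + 74 + 84 + 57 + 52 + 66 = 478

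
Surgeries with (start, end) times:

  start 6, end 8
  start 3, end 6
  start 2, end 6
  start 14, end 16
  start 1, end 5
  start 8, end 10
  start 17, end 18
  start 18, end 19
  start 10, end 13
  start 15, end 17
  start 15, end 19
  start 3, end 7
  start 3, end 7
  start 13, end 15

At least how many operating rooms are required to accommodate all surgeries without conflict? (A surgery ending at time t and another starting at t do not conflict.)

Count concurrent intervals with a sweep; the peak is the room count.
starts: [1, 2, 3, 3, 3, 6, 8, 10, 13, 14, 15, 15, 17, 18]
ends:   [5, 6, 6, 7, 7, 8, 10, 13, 15, 16, 17, 18, 19, 19]
s1→1 s2→2 s3→3 s3→4 s3→5  — peak 5.

5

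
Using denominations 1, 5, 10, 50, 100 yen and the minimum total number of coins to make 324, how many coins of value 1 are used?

Use the largest denomination that fits, subtract, and repeat.
324 = 3×100 + 2×10 + 4×1
Count of 1: 4

4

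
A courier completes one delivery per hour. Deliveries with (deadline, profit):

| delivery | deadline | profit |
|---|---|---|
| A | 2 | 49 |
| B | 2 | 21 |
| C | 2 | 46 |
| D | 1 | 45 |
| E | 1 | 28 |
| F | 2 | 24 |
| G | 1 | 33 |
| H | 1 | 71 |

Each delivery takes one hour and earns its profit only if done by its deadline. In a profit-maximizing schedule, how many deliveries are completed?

2

Sort by profit descending; place each in the latest free slot ≤ its deadline.
Profit order: H=71 A=49 C=46 D=45 G=33 E=28 F=24 B=21
Assign: H→slot 1, A→slot 2, C skipped, D skipped, G skipped, E skipped, F skipped, B skipped.
Slots: [1:H] [2:A]
2 of 8 scheduled.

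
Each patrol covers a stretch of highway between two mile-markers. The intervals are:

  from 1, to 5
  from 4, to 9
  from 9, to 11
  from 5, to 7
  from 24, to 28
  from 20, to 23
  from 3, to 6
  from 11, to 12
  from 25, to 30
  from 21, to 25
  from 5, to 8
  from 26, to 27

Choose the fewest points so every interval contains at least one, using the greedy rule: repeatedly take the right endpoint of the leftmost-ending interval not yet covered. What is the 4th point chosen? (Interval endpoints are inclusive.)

By right end: [1,5]  [3,6]  [5,7]  [5,8]  [4,9]  [9,11]  [11,12]  [20,23]  [21,25]  [26,27]  [24,28]  [25,30]
[1,5] uncovered → point at 5; [9,11] uncovered → point at 11; [20,23] uncovered → point at 23; [26,27] uncovered → point at 27.
Points: 5, 11, 23, 27 (4 total).

27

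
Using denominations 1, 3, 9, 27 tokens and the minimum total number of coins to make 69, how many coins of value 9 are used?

Greedy: take as many of the largest coin as possible, then repeat with the remainder.
69 = 2×27 + 1×9 + 2×3
Count of 9: 1

1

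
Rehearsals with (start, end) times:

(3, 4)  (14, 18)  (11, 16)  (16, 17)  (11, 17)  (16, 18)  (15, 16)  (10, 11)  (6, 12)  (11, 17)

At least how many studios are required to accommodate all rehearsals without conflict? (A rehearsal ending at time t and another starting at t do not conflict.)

5

Count concurrent intervals with a sweep; the peak is the room count.
Events (time:±→running): 3:+→1 4:-→0 6:+→1 10:+→2 11:-→1 11:+→2 11:+→3 11:+→4 12:-→3 14:+→4 15:+→5 … peak 5.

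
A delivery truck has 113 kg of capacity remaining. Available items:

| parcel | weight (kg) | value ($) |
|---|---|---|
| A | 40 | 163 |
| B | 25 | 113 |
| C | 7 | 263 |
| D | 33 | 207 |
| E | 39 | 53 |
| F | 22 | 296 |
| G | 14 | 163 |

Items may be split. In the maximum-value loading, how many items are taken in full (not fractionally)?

Greedy by value/weight ratio, highest first.
Order: C (263/7=37.57) > F (296/22=13.45) > G (163/14=11.64) > D (207/33=6.27) > B (113/25=4.52) > A (163/40=4.08) > E (53/39=1.36)
Fill: take C (7 @ 263) → take F (22 @ 296) → take G (14 @ 163) → take D (33 @ 207) → take B (25 @ 113) → take 12/40 of A → 48.90; 113/113 used.
5 item(s) taken whole; one partial (take 12/40 of A).

5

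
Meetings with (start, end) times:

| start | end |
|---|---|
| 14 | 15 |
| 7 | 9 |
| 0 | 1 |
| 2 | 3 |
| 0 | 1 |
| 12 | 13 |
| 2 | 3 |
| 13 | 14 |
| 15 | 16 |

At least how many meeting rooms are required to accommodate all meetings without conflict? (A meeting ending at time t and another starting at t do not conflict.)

2

starts: [0, 0, 2, 2, 7, 12, 13, 14, 15]
ends:   [1, 1, 3, 3, 9, 13, 14, 15, 16]
s0→1 s0→2  — peak 2.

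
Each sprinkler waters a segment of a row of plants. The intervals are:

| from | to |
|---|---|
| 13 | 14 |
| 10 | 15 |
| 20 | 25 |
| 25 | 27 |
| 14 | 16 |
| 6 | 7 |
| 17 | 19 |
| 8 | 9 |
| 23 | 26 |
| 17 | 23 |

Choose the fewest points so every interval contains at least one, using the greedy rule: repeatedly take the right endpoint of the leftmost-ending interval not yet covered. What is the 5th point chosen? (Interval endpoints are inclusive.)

By right end: [6,7]  [8,9]  [13,14]  [10,15]  [14,16]  [17,19]  [17,23]  [20,25]  [23,26]  [25,27]
[6,7] uncovered → point at 7; [8,9] uncovered → point at 9; [13,14] uncovered → point at 14; [17,19] uncovered → point at 19; [20,25] uncovered → point at 25.
Points: 7, 9, 14, 19, 25 (5 total).

25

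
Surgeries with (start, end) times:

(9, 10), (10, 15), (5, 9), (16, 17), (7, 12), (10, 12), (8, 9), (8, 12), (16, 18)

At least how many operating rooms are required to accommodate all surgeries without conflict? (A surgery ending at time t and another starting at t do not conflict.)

4

starts: [5, 7, 8, 8, 9, 10, 10, 16, 16]
ends:   [9, 9, 10, 12, 12, 12, 15, 17, 18]
s5→1 s7→2 s8→3 s8→4  — peak 4.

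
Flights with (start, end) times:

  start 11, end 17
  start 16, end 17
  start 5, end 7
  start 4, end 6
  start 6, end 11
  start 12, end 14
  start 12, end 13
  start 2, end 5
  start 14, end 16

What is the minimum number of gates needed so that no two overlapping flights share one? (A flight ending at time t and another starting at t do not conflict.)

3

Events (time:±→running): 2:+→1 4:+→2 5:-→1 5:+→2 6:-→1 6:+→2 7:-→1 11:-→0 11:+→1 12:+→2 12:+→3 … peak 3.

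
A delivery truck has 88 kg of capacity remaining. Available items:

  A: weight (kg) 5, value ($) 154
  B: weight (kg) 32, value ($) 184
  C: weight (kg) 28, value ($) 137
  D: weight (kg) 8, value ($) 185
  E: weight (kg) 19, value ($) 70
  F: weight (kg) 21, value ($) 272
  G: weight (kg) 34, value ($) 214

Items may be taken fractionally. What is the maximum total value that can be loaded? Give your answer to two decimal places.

940.00

Ratios (sorted): A 30.80, D 23.12, F 12.95, G 6.29, B 5.75, C 4.89, E 3.68
take A (5 @ 154); take D (8 @ 185); take F (21 @ 272); take G (34 @ 214); take 20/32 of B → 115.00. Capacity used 88/88.
Total value = 940.00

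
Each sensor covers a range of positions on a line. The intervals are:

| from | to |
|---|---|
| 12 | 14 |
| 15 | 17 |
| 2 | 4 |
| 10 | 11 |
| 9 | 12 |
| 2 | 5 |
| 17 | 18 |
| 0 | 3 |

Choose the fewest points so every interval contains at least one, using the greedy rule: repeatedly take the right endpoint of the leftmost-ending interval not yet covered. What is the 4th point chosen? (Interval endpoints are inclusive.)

17

Sorted: [0,3] [2,4] [2,5] [10,11] [9,12] [12,14] [15,17] [17,18]
{[0,3],[2,4],[2,5]} hit by 3; {[10,11],[9,12]} hit by 11; {[12,14]} hit by 14; {[15,17],[17,18]} hit by 17.
Points: 3, 11, 14, 17 (4 total).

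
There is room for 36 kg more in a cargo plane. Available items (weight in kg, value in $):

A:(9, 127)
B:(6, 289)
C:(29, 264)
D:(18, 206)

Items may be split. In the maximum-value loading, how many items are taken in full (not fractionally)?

Greedy by value/weight ratio, highest first.
Ratios (sorted): B 48.17, A 14.11, D 11.44, C 9.10
take B (6 @ 289); take A (9 @ 127); take D (18 @ 206); take 3/29 of C → 27.31. Capacity used 36/36.
3 item(s) taken whole; one partial (take 3/29 of C).

3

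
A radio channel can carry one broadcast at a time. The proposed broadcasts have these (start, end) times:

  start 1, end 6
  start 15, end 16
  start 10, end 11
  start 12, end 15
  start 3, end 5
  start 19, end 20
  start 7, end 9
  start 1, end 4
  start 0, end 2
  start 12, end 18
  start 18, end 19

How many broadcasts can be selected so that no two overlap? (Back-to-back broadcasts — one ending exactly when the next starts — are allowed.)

8

Sorted by end: (0,2)  (1,4)  (3,5)  (1,6)  (7,9)  (10,11)  (12,15)  (15,16)  (12,18)  (18,19)  (19,20)
take (0,2); take (3,5); skip (1,6); take (7,9); take (10,11); take (12,15); take (15,16); take (18,19); take (19,20).
Selected 8 broadcasts.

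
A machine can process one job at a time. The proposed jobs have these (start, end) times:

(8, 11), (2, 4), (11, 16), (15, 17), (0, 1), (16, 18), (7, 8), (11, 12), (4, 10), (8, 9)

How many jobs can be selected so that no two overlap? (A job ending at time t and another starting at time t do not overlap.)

By end time: (0,1), (2,4), (7,8), (8,9), (4,10), (8,11), (11,12), (11,16), (15,17), (16,18).
Pick (0,1); next start ≥ 1 → (2,4); next start ≥ 4 → (7,8); next start ≥ 8 → (8,9); next start ≥ 9 → (11,12); next start ≥ 12 → (15,17).
Selected 6 jobs.

6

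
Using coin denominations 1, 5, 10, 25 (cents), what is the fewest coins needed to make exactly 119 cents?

Use the largest denomination that fits, subtract, and repeat.
119 = 4×25 + 1×10 + 1×5 + 4×1
Total coins = 4 + 1 + 1 + 4 = 10

10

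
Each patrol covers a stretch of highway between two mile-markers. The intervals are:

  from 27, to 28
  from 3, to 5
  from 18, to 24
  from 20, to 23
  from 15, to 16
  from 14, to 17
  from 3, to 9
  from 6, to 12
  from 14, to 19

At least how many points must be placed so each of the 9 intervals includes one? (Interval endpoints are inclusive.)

5

Sorted: [3,5] [3,9] [6,12] [15,16] [14,17] [14,19] [20,23] [18,24] [27,28]
{[3,5],[3,9]} hit by 5; {[6,12]} hit by 12; {[15,16],[14,17],[14,19]} hit by 16; {[20,23],[18,24]} hit by 23; {[27,28]} hit by 28.
Points: 5, 12, 16, 23, 28 (5 total).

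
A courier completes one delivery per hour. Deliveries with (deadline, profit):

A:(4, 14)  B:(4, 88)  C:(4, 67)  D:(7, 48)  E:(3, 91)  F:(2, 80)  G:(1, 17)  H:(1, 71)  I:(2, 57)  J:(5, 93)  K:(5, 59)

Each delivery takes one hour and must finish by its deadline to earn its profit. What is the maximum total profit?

Take jobs in profit order; each goes to the latest open slot no later than its deadline.
Profit order: J=93 E=91 B=88 F=80 H=71 C=67 K=59 I=57 D=48 G=17 A=14
Assign: J→slot 5, E→slot 3, B→slot 4, F→slot 2, H→slot 1, C skipped, K skipped, I skipped, D→slot 7, G skipped, A skipped.
Slots: [1:H] [2:F] [3:E] [4:B] [5:J] [7:D]
Profit = 71 + 80 + 91 + 88 + 93 + 48 = 471

471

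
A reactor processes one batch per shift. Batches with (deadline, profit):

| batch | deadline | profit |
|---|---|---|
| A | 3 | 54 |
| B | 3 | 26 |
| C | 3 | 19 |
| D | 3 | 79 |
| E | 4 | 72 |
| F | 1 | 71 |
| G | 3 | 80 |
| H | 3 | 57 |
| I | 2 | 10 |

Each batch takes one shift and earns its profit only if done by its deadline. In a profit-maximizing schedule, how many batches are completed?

4

Sort by profit descending; place each in the latest free slot ≤ its deadline.
Profit order: G=80 D=79 E=72 F=71 H=57 A=54 B=26 C=19 I=10
Assign: G→slot 3, D→slot 2, E→slot 4, F→slot 1, H skipped, A skipped, B skipped, C skipped, I skipped.
Slots: [1:F] [2:D] [3:G] [4:E]
4 of 9 scheduled.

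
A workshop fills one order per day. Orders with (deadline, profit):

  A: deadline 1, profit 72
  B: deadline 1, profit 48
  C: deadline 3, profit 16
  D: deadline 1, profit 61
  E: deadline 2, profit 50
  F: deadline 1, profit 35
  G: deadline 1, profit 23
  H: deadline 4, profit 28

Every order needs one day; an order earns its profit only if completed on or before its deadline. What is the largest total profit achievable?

By profit: A(d1,72), D(d1,61), E(d2,50), B(d1,48), F(d1,35), H(d4,28), G(d1,23), C(d3,16)
A→slot 1; D skipped; E→slot 2; B skipped; F skipped; H→slot 4; G skipped; C→slot 3.
Profit = 72 + 50 + 16 + 28 = 166

166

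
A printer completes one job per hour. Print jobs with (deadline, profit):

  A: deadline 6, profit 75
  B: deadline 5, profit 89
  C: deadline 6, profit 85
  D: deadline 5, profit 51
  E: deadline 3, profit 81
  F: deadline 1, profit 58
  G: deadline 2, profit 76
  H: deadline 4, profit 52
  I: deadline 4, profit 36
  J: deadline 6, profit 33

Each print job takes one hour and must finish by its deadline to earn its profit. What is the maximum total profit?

464

Take jobs in profit order; each goes to the latest open slot no later than its deadline.
Profit order: B=89 C=85 E=81 G=76 A=75 F=58 H=52 D=51 I=36 J=33
Assign: B→slot 5, C→slot 6, E→slot 3, G→slot 2, A→slot 4, F→slot 1, H skipped, D skipped, I skipped, J skipped.
Slots: [1:F] [2:G] [3:E] [4:A] [5:B] [6:C]
Profit = 58 + 76 + 81 + 75 + 89 + 85 = 464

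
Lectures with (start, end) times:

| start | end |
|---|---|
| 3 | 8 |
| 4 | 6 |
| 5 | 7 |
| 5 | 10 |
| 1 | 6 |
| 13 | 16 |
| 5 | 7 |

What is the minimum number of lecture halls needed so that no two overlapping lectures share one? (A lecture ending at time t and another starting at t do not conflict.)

starts: [1, 3, 4, 5, 5, 5, 13]
ends:   [6, 6, 7, 7, 8, 10, 16]
s1→1 s3→2 s4→3 s5→4 s5→5 s5→6  — peak 6.

6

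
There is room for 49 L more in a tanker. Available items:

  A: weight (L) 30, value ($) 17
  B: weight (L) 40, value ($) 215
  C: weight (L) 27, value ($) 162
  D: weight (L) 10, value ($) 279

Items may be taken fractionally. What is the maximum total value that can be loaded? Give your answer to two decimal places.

Sort by value per unit weight and fill in that order.
Order: D (279/10=27.90) > C (162/27=6.00) > B (215/40=5.38) > A (17/30=0.57)
Fill: take D (10 @ 279) → take C (27 @ 162) → take 12/40 of B → 64.50; 49/49 used.
Total value = 505.50

505.50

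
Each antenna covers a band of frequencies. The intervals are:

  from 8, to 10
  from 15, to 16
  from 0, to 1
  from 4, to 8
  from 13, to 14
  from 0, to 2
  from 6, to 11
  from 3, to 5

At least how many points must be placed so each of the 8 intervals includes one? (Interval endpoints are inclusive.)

5

Sort by right endpoint; whenever an interval is uncovered, place a point at its right end.
By right end: [0,1]  [0,2]  [3,5]  [4,8]  [8,10]  [6,11]  [13,14]  [15,16]
[0,1] uncovered → point at 1; [3,5] uncovered → point at 5; [8,10] uncovered → point at 10; [13,14] uncovered → point at 14; [15,16] uncovered → point at 16.
Points: 1, 5, 10, 14, 16 (5 total).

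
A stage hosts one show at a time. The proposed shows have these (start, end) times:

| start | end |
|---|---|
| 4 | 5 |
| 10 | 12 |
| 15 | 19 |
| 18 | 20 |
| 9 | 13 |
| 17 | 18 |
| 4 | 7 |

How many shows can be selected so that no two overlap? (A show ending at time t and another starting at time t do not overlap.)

By end time: (4,5), (4,7), (10,12), (9,13), (17,18), (15,19), (18,20).
Pick (4,5); next start ≥ 5 → (10,12); next start ≥ 12 → (17,18); next start ≥ 18 → (18,20).
Selected 4 shows.

4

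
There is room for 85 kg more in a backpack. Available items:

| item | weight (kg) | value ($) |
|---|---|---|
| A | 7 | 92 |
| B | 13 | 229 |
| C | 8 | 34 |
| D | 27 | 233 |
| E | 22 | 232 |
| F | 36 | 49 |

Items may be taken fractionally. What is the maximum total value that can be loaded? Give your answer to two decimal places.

830.89

Order: B (229/13=17.62) > A (92/7=13.14) > E (232/22=10.55) > D (233/27=8.63) > C (34/8=4.25) > F (49/36=1.36)
Fill: take B (13 @ 229) → take A (7 @ 92) → take E (22 @ 232) → take D (27 @ 233) → take C (8 @ 34) → take 8/36 of F → 10.89; 85/85 used.
Total value = 830.89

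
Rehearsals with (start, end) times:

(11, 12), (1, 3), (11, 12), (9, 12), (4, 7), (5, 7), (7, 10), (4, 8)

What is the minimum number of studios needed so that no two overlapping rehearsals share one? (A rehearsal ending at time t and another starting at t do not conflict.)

The answer is the maximum number of intervals overlapping at any instant.
Events (time:±→running): 1:+→1 3:-→0 4:+→1 4:+→2 5:+→3 … peak 3.

3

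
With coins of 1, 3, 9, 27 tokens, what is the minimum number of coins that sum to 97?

7

Use the largest denomination that fits, subtract, and repeat.
97 = 3×27 + 1×9 + 2×3 + 1×1
Total coins = 3 + 1 + 2 + 1 = 7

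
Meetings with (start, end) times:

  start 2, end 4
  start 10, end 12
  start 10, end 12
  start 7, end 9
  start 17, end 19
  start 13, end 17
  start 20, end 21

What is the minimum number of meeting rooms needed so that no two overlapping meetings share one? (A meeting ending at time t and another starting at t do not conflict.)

2

Count concurrent intervals with a sweep; the peak is the room count.
starts: [2, 7, 10, 10, 13, 17, 20]
ends:   [4, 9, 12, 12, 17, 19, 21]
s2→1 e4→0 s7→1 e9→0 s10→1 s10→2  — peak 2.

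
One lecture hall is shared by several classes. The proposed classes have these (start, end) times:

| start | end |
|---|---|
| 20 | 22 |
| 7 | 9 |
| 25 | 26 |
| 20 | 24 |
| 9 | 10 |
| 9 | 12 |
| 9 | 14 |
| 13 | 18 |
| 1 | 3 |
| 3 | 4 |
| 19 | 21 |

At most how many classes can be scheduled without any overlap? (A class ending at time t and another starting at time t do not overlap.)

Order by finish time; keep every interval that doesn't clash with the previous kept one.
Sorted by end: (1,3)  (3,4)  (7,9)  (9,10)  (9,12)  (9,14)  (13,18)  (19,21)  (20,22)  (20,24)  (25,26)
take (1,3); take (3,4); take (7,9); take (9,10); take (13,18); take (19,21); skip (20,22); skip (20,24); take (25,26).
Selected 7 classes.

7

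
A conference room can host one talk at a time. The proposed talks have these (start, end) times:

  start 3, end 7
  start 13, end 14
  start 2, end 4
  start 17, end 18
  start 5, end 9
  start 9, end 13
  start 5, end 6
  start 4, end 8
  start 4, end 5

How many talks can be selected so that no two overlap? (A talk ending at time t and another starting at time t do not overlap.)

6

Sort by end time and greedily take each interval whose start is ≥ the last chosen end.
By end time: (2,4), (4,5), (5,6), (3,7), (4,8), (5,9), (9,13), (13,14), (17,18).
Pick (2,4); next start ≥ 4 → (4,5); next start ≥ 5 → (5,6); next start ≥ 6 → (9,13); next start ≥ 13 → (13,14); next start ≥ 14 → (17,18).
Selected 6 talks.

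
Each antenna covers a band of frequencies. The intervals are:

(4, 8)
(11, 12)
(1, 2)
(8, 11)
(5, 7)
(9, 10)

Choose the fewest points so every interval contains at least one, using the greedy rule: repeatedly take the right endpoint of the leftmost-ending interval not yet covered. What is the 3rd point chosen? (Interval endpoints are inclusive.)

Sort by right endpoint; whenever an interval is uncovered, place a point at its right end.
By right end: [1,2]  [5,7]  [4,8]  [9,10]  [8,11]  [11,12]
[1,2] uncovered → point at 2; [5,7] uncovered → point at 7; [9,10] uncovered → point at 10; [11,12] uncovered → point at 12.
Points: 2, 7, 10, 12 (4 total).

10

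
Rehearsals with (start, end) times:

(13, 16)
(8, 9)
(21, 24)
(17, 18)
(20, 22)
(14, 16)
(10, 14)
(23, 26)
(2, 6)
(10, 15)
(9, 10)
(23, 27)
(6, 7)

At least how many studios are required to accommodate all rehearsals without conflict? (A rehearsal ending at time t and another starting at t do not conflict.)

Events (time:±→running): 2:+→1 6:-→0 6:+→1 7:-→0 8:+→1 9:-→0 9:+→1 10:-→0 10:+→1 10:+→2 13:+→3 … peak 3.

3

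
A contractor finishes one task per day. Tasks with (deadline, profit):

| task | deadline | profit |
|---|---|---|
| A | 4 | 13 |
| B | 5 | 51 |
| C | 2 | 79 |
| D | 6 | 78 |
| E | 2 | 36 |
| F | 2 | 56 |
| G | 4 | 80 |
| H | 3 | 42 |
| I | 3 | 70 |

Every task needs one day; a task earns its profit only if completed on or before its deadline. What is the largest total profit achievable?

414

Take jobs in profit order; each goes to the latest open slot no later than its deadline.
Profit order: G=80 C=79 D=78 I=70 F=56 B=51 H=42 E=36 A=13
Assign: G→slot 4, C→slot 2, D→slot 6, I→slot 3, F→slot 1, B→slot 5, H skipped, E skipped, A skipped.
Slots: [1:F] [2:C] [3:I] [4:G] [5:B] [6:D]
Profit = 56 + 79 + 70 + 80 + 51 + 78 = 414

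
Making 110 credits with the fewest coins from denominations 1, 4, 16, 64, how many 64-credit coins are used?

1

110 − 1×64→46 − 2×16→14 − 3×4→2 − 2×1→0
Count of 64: 1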